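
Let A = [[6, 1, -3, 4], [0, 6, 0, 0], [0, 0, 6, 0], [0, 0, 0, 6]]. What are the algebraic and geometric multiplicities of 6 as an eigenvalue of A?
The characteristic polynomial is (x - 6)^4, so the factor x - 6 appears with exponent 4: the algebraic multiplicity is 4.

rank(A - 6I) = 1, so the eigenspace has dimension 4 - 1 = 3: the geometric multiplicity is 3.

Since 3 < 4, A is not diagonalizable.

algebraic multiplicity 4, geometric multiplicity 3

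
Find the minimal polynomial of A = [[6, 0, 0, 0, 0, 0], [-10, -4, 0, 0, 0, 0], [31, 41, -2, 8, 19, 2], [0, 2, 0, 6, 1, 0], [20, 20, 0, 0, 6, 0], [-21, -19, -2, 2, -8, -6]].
m_A(x) = (x - 6)^2(x + 4)^2

The characteristic polynomial factors as (x - 6)^3(x + 4)^3. The minimal polynomial is ∏(x - λ)^{k_λ} where k_λ is the size of the largest Jordan block at λ.

For λ = -4: rank(A + 4I) = 4, and the largest Jordan block has size 2 (the smallest k with rank((A + 4I)^k) = rank((A + 4I)^(k+1))).
For λ = 6: rank(A - 6I) = 4, and the largest Jordan block has size 2 (the smallest k with rank((A - 6I)^k) = rank((A - 6I)^(k+1))).

So m_A(x) = (x - 6)^2(x + 4)^2.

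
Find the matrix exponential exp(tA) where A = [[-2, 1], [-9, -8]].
e^{tA} = [[(3*t + 1)*e^{-5*t}, t*e^{-5*t}], [-9*t*e^{-5*t}, (1 - 3*t)*e^{-5*t}]]

A has Jordan form J = [[-5, 1], [0, -5]] with A = PJP^{-1}, so e^{tA} = P e^{tJ} P^{-1}.

For a Jordan block J_k(λ), e^{tJ_k(λ)} = e^{λt} · (I + tN + t^2 N^2/2! + ... + t^{k-1} N^{k-1}/(k-1)!) where N is the nilpotent superdiagonal part.

Assembling the blocks and conjugating back gives the entries of e^{tA} as shown above.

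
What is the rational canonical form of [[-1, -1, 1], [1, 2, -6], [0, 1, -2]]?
R = [[0, 0, -3], [1, 0, -3], [0, 1, -1]]

The invariant factors of A (the non-unit diagonal entries of the Smith normal form of xI - A over ℚ[x]) are (x + 1)(x^2 + 3), each dividing the next. The characteristic polynomial is their product, (x + 1)(x^2 + 3).

The rational canonical form is the block-diagonal matrix of companion matrices C(f_i):
R = [[0, 0, -3], [1, 0, -3], [0, 1, -1]].

Note the characteristic polynomial does not split into linear factors over ℚ, so A has no Jordan form over ℚ; the rational canonical form exists over any field.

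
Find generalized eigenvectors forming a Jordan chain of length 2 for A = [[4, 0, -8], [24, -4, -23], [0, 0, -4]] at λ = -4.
We seek v_1 ∈ ker((A + 4I)^2) \ ker(A + 4I), then set v_{i+1} = (A + 4I) v_i.

One such chain is v_1 = [[1, 4, 1]]^T, v_2 = [[0, 1, 0]]^T. Check: (A + 4I) v_2 = [[0, 0, 0]]^T = 0.

v_1 = [[1, 4, 1]]^T, v_2 = [[0, 1, 0]]^T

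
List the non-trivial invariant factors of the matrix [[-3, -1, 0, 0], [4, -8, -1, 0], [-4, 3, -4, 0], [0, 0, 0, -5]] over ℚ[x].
The Jordan structure of A has elementary divisors (x + 5)^3, (x + 5). Arranging the block sizes at each eigenvalue in decreasing order and taking row products gives the invariant factors.

Invariant factors (smallest first, each dividing the next): x + 5, (x + 5)^3.

Check: the last factor (x + 5)^3 is the minimal polynomial, and the product (x + 5)^4 is the characteristic polynomial.

x + 5, (x + 5)^3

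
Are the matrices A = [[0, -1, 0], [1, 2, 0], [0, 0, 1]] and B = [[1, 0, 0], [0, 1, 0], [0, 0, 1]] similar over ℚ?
No.

Both have characteristic polynomial (x - 1)^3, but the minimal polynomial of A is (x - 1)^2 while the minimal polynomial of B is x - 1. The minimal polynomial is a similarity invariant, so A and B are not similar.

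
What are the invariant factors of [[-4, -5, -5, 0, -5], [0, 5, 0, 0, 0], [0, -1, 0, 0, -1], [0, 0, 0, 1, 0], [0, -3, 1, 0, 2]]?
x - 1, (x - 5)(x - 1)^2(x + 4)

The Jordan structure of A has elementary divisors (x + 4), (x - 1)^2, (x - 1), (x - 5). Arranging the block sizes at each eigenvalue in decreasing order and taking row products gives the invariant factors.

Invariant factors (smallest first, each dividing the next): x - 1, (x - 5)(x - 1)^2(x + 4).

Check: the last factor (x - 5)(x - 1)^2(x + 4) is the minimal polynomial, and the product (x - 5)(x - 1)^3(x + 4) is the characteristic polynomial.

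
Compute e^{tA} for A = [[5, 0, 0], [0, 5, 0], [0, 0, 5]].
A has Jordan form J = [[5, 0, 0], [0, 5, 0], [0, 0, 5]] with A = PJP^{-1}, so e^{tA} = P e^{tJ} P^{-1}.

For a Jordan block J_k(λ), e^{tJ_k(λ)} = e^{λt} · (I + tN + t^2 N^2/2! + ... + t^{k-1} N^{k-1}/(k-1)!) where N is the nilpotent superdiagonal part.

Assembling the blocks and conjugating back gives the entries of e^{tA} as shown above.

e^{tA} = [[e^{5*t}, 0, 0], [0, e^{5*t}, 0], [0, 0, e^{5*t}]]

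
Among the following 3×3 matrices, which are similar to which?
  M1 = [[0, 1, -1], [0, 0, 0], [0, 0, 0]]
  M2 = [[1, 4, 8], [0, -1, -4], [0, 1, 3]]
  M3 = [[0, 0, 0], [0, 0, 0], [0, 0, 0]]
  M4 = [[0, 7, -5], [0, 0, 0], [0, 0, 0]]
Characteristic polynomials: χ_{M1} = x^3, χ_{M2} = (x - 1)^3, χ_{M3} = x^3, χ_{M4} = x^3.

{M1, M4}: invariant factors x, x^2.

{M2}: invariant factors x - 1, (x - 1)^2.

{M3}: invariant factors x, x, x.

Matrices are similar if and only if their invariant-factor lists agree; the partition into similarity classes is {M1, M4}, {M2}, {M3}.

3 classes: {M1, M4}, {M2}, {M3}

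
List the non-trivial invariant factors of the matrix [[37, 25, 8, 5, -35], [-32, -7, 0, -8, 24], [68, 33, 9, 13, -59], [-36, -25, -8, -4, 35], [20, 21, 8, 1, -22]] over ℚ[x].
x - 1, x - 1, (x - 5)^2(x - 1)

The Jordan structure of A has elementary divisors (x - 1), (x - 1), (x - 1), (x - 5)^2. Arranging the block sizes at each eigenvalue in decreasing order and taking row products gives the invariant factors.

Invariant factors (smallest first, each dividing the next): x - 1, x - 1, (x - 5)^2(x - 1).

Check: the last factor (x - 5)^2(x - 1) is the minimal polynomial, and the product (x - 5)^2(x - 1)^3 is the characteristic polynomial.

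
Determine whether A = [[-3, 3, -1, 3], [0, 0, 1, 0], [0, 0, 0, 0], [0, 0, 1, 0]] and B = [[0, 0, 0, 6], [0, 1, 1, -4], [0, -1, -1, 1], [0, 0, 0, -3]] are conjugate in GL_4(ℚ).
Yes.

Two matrices over a field are similar if and only if they have the same invariant factors.

Both A and B have characteristic polynomial x^3(x + 3) and minimal polynomial x^2(x + 3). Computing further, both have invariant factors x, x^2(x + 3). Hence A and B are similar.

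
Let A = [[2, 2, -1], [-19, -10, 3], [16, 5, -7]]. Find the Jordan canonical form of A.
The characteristic polynomial is det(xI - A) = (x + 5)^3, so the eigenvalues are -5 (algebraic multiplicity 3).

For λ = -5: rank(A + 5I) = 2, rank((A + 5I)^2) = 1, rank((A + 5I)^3) = 0. The eigenspace has dimension 3 - 2 = 1, so there is 1 Jordan block; the rank sequence gives block sizes [3].

Assembling the blocks gives the Jordan form J above.

J = [[-5, 1, 0], [0, -5, 1], [0, 0, -5]]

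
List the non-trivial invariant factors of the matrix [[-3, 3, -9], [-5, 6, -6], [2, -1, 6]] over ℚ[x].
(x - 3)^3

The Jordan structure of A has elementary divisors (x - 3)^3. Arranging the block sizes at each eigenvalue in decreasing order and taking row products gives the invariant factors.

Invariant factors (smallest first, each dividing the next): (x - 3)^3.

Check: the last factor (x - 3)^3 is the minimal polynomial, and the product (x - 3)^3 is the characteristic polynomial.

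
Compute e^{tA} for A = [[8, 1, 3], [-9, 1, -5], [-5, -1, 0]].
e^{tA} = [[(t^2 + 10*t + 2)*e^{3*t}/2, t*e^{3*t}, t*(t + 6)*e^{3*t}/2], [t*(-t - 9)*e^{3*t}, (1 - 2*t)*e^{3*t}, t*(-t - 5)*e^{3*t}], [t*(-t - 10)*e^{3*t}/2, -t*e^{3*t}, (-t^2 - 6*t + 2)*e^{3*t}/2]]

A has Jordan form J = [[3, 1, 0], [0, 3, 1], [0, 0, 3]] with A = PJP^{-1}, so e^{tA} = P e^{tJ} P^{-1}.

For a Jordan block J_k(λ), e^{tJ_k(λ)} = e^{λt} · (I + tN + t^2 N^2/2! + ... + t^{k-1} N^{k-1}/(k-1)!) where N is the nilpotent superdiagonal part.

Assembling the blocks and conjugating back gives the entries of e^{tA} as shown above.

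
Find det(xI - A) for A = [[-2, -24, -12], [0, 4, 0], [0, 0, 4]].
xI - A = [[x + 2, 24, 12], [0, x - 4, 0], [0, 0, x - 4]].

Expanding det(xI - A) along the first row:
det(xI - A) = + (x + 2)·det([[x - 4, 0], [0, x - 4]]) - (24)·det([[0, 0], [0, x - 4]]) + (12)·det([[0, x - 4], [0, 0]]).

Evaluating gives χ_A(x) = x^3 - 6x^2 + 32 = (x - 4)^2(x + 2).

χ_A(x) = (x - 4)^2(x + 2)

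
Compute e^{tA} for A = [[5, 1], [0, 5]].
A has Jordan form J = [[5, 1], [0, 5]] with A = PJP^{-1}, so e^{tA} = P e^{tJ} P^{-1}.

For a Jordan block J_k(λ), e^{tJ_k(λ)} = e^{λt} · (I + tN + t^2 N^2/2! + ... + t^{k-1} N^{k-1}/(k-1)!) where N is the nilpotent superdiagonal part.

Assembling the blocks and conjugating back gives the entries of e^{tA} as shown above.

e^{tA} = [[e^{5*t}, t*e^{5*t}], [0, e^{5*t}]]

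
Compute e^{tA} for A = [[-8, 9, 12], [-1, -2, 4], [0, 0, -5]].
e^{tA} = [[(1 - 3*t)*e^{-5*t}, 9*t*e^{-5*t}, 12*t*e^{-5*t}], [-t*e^{-5*t}, (3*t + 1)*e^{-5*t}, 4*t*e^{-5*t}], [0, 0, e^{-5*t}]]

A has Jordan form J = [[-5, 1, 0], [0, -5, 0], [0, 0, -5]] with A = PJP^{-1}, so e^{tA} = P e^{tJ} P^{-1}.

For a Jordan block J_k(λ), e^{tJ_k(λ)} = e^{λt} · (I + tN + t^2 N^2/2! + ... + t^{k-1} N^{k-1}/(k-1)!) where N is the nilpotent superdiagonal part.

Assembling the blocks and conjugating back gives the entries of e^{tA} as shown above.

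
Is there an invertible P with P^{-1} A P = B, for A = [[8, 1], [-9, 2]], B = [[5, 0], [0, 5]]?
Both have characteristic polynomial (x - 5)^2, but the minimal polynomial of A is (x - 5)^2 while the minimal polynomial of B is x - 5. The minimal polynomial is a similarity invariant, so A and B are not similar.

No.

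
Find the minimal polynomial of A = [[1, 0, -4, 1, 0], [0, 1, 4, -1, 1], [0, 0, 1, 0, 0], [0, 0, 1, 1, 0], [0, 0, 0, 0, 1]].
m_A(x) = (x - 1)^3

The characteristic polynomial factors as (x - 1)^5. The minimal polynomial is ∏(x - λ)^{k_λ} where k_λ is the size of the largest Jordan block at λ.

For λ = 1: rank(A - I) = 3, and the largest Jordan block has size 3 (the smallest k with rank((A - I)^k) = rank((A - I)^(k+1))).

So m_A(x) = (x - 1)^3.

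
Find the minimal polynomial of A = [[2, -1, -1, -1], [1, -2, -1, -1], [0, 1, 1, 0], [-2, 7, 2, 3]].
The characteristic polynomial factors as (x - 1)^4. The minimal polynomial is ∏(x - λ)^{k_λ} where k_λ is the size of the largest Jordan block at λ.

For λ = 1: rank(A - I) = 2, and the largest Jordan block has size 3 (the smallest k with rank((A - I)^k) = rank((A - I)^(k+1))).

So m_A(x) = (x - 1)^3.

m_A(x) = (x - 1)^3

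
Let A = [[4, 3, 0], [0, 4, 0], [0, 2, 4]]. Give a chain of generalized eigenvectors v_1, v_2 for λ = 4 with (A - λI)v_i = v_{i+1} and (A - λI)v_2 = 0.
We seek v_1 ∈ ker((A - 4I)^2) \ ker(A - 4I), then set v_{i+1} = (A - 4I) v_i.

One such chain is v_1 = [[0, 1, 0]]^T, v_2 = [[3, 0, 2]]^T. Check: (A - 4I) v_2 = [[0, 0, 0]]^T = 0.

v_1 = [[0, 1, 0]]^T, v_2 = [[3, 0, 2]]^T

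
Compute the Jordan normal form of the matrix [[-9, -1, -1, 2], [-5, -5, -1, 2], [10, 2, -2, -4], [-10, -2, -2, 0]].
The characteristic polynomial is det(xI - A) = (x + 4)^4, so the eigenvalues are -4 (algebraic multiplicity 4).

For λ = -4: rank(A + 4I) = 1, rank((A + 4I)^2) = 0. The eigenspace has dimension 4 - 1 = 3, so there are 3 Jordan blocks; the rank sequence gives block sizes [2, 1, 1].

Assembling the blocks gives the Jordan form J above.

J = [[-4, 1, 0, 0], [0, -4, 0, 0], [0, 0, -4, 0], [0, 0, 0, -4]]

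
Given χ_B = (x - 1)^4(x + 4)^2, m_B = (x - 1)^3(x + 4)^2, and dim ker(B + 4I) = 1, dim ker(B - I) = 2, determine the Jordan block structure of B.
λ = -4: algebraic multiplicity 2 (exponent in χ_B), largest block size 2 (exponent in m_B), 1 block (geometric multiplicity). This forces block sizes [2].
λ = 1: algebraic multiplicity 4 (exponent in χ_B), largest block size 3 (exponent in m_B), 2 blocks (geometric multiplicity). These force block sizes [3, 1].

Jordan blocks: (-4, 2), (1, 3), (1, 1)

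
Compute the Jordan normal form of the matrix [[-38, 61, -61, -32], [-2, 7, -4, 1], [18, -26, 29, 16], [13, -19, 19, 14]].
J = [[3, 1, 0, 0], [0, 3, 1, 0], [0, 0, 3, 0], [0, 0, 0, 3]]

The characteristic polynomial is det(xI - A) = (x - 3)^4, so the eigenvalues are 3 (algebraic multiplicity 4).

For λ = 3: rank(A - 3I) = 2, rank((A - 3I)^2) = 1, rank((A - 3I)^3) = 0. The eigenspace has dimension 4 - 2 = 2, so there are 2 Jordan blocks; the rank sequence gives block sizes [3, 1].

Assembling the blocks gives the Jordan form J above.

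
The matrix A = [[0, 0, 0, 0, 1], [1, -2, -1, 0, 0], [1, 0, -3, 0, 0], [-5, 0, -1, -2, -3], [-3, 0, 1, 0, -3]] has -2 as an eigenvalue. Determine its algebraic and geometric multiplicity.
algebraic multiplicity 5, geometric multiplicity 3

The characteristic polynomial is (x + 2)^5, so the factor x + 2 appears with exponent 5: the algebraic multiplicity is 5.

rank(A + 2I) = 2, so the eigenspace has dimension 5 - 2 = 3: the geometric multiplicity is 3.

Since 3 < 5, A is not diagonalizable.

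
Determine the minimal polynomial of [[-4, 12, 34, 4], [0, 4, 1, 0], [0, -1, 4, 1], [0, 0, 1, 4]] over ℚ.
The characteristic polynomial factors as (x - 4)^3(x + 4). The minimal polynomial is ∏(x - λ)^{k_λ} where k_λ is the size of the largest Jordan block at λ.

For λ = -4: rank(A + 4I) = 3, and the largest Jordan block has size 1 (the smallest k with rank((A + 4I)^k) = rank((A + 4I)^(k+1))).
For λ = 4: rank(A - 4I) = 3, and the largest Jordan block has size 3 (the smallest k with rank((A - 4I)^k) = rank((A - 4I)^(k+1))).

So m_A(x) = (x - 4)^3(x + 4).

m_A(x) = (x - 4)^3(x + 4)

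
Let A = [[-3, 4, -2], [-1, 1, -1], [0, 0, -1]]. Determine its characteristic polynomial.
χ_A(x) = (x + 1)^3

xI - A = [[x + 3, -4, 2], [1, x - 1, 1], [0, 0, x + 1]].

Expanding det(xI - A) along the first row:
det(xI - A) = + (x + 3)·det([[x - 1, 1], [0, x + 1]]) - (-4)·det([[1, 1], [0, x + 1]]) + (2)·det([[1, x - 1], [0, 0]]).

Evaluating gives χ_A(x) = x^3 + 3x^2 + 3x + 1 = (x + 1)^3.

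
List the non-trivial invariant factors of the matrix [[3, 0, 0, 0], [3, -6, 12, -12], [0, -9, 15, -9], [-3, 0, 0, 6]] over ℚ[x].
(x - 6)(x - 3), (x - 6)(x - 3)

The Jordan structure of A has elementary divisors (x - 3), (x - 3), (x - 6), (x - 6). Arranging the block sizes at each eigenvalue in decreasing order and taking row products gives the invariant factors.

Invariant factors (smallest first, each dividing the next): (x - 6)(x - 3), (x - 6)(x - 3).

Check: the last factor (x - 6)(x - 3) is the minimal polynomial, and the product (x - 6)^2(x - 3)^2 is the characteristic polynomial.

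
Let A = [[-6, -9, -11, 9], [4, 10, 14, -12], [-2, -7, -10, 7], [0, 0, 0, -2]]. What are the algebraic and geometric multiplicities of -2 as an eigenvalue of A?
The characteristic polynomial is (x + 2)^4, so the factor x + 2 appears with exponent 4: the algebraic multiplicity is 4.

rank(A + 2I) = 2, so the eigenspace has dimension 4 - 2 = 2: the geometric multiplicity is 2.

Since 2 < 4, A is not diagonalizable.

algebraic multiplicity 4, geometric multiplicity 2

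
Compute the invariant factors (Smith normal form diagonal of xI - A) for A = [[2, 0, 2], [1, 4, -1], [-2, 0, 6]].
The Jordan structure of A has elementary divisors (x - 4)^2, (x - 4). Arranging the block sizes at each eigenvalue in decreasing order and taking row products gives the invariant factors.

Invariant factors (smallest first, each dividing the next): x - 4, (x - 4)^2.

Check: the last factor (x - 4)^2 is the minimal polynomial, and the product (x - 4)^3 is the characteristic polynomial.

x - 4, (x - 4)^2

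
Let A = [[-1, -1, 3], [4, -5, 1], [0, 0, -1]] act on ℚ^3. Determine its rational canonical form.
R = [[0, 0, -9], [1, 0, -15], [0, 1, -7]]

The invariant factors of A (the non-unit diagonal entries of the Smith normal form of xI - A over ℚ[x]) are (x + 1)(x + 3)^2, each dividing the next. The characteristic polynomial is their product, (x + 1)(x + 3)^2.

The rational canonical form is the block-diagonal matrix of companion matrices C(f_i):
R = [[0, 0, -9], [1, 0, -15], [0, 1, -7]].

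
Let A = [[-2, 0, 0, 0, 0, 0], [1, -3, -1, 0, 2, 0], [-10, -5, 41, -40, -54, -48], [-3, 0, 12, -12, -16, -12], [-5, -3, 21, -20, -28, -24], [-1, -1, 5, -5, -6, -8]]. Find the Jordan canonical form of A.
The characteristic polynomial is det(xI - A) = (x + 2)^6, so the eigenvalues are -2 (algebraic multiplicity 6).

For λ = -2: rank(A + 2I) = 3, rank((A + 2I)^2) = 1, rank((A + 2I)^3) = 0. The eigenspace has dimension 6 - 3 = 3, so there are 3 Jordan blocks; the rank sequence gives block sizes [3, 2, 1].

Assembling the blocks gives the Jordan form J above.

J = [[-2, 1, 0, 0, 0, 0], [0, -2, 1, 0, 0, 0], [0, 0, -2, 0, 0, 0], [0, 0, 0, -2, 1, 0], [0, 0, 0, 0, -2, 0], [0, 0, 0, 0, 0, -2]]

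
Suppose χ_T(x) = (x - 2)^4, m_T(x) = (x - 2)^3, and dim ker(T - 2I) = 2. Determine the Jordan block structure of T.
λ = 2: algebraic multiplicity 4 (exponent in χ_T), largest block size 3 (exponent in m_T), 2 blocks (geometric multiplicity). These force block sizes [3, 1].

Jordan blocks: (2, 3), (2, 1)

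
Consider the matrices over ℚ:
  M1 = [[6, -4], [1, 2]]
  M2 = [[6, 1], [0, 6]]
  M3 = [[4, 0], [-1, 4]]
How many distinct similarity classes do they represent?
2 classes: {M1, M3}, {M2}

Characteristic polynomials: χ_{M1} = (x - 4)^2, χ_{M2} = (x - 6)^2, χ_{M3} = (x - 4)^2.

{M1, M3}: invariant factors (x - 4)^2.

{M2}: invariant factors (x - 6)^2.

Matrices are similar if and only if their invariant-factor lists agree; the partition into similarity classes is {M1, M3}, {M2}.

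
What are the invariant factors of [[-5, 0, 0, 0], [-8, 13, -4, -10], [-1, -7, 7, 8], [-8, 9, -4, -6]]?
The Jordan structure of A has elementary divisors (x + 5), (x - 4), (x - 5)^2. Arranging the block sizes at each eigenvalue in decreasing order and taking row products gives the invariant factors.

Invariant factors (smallest first, each dividing the next): (x - 5)^2(x - 4)(x + 5).

Check: the last factor (x - 5)^2(x - 4)(x + 5) is the minimal polynomial, and the product (x - 5)^2(x - 4)(x + 5) is the characteristic polynomial.

(x - 5)^2(x - 4)(x + 5)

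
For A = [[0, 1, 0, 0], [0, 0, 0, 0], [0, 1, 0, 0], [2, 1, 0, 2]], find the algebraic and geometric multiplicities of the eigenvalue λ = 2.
algebraic multiplicity 1, geometric multiplicity 1

The characteristic polynomial is x^3(x - 2), so the factor x - 2 appears with exponent 1: the algebraic multiplicity is 1.

rank(A - 2I) = 3, so the eigenspace has dimension 4 - 3 = 1: the geometric multiplicity is 1.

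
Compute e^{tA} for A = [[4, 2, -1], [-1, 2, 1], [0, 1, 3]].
e^{tA} = [[(-t^2/2 + t + 1)*e^{3*t}, t*(4 - t)*e^{3*t}/2, t*(t - 2)*e^{3*t}/2], [-t*e^{3*t}, (1 - t)*e^{3*t}, t*e^{3*t}], [-t^2*e^{3*t}/2, t*(2 - t)*e^{3*t}/2, (t^2 + 2)*e^{3*t}/2]]

A has Jordan form J = [[3, 1, 0], [0, 3, 1], [0, 0, 3]] with A = PJP^{-1}, so e^{tA} = P e^{tJ} P^{-1}.

For a Jordan block J_k(λ), e^{tJ_k(λ)} = e^{λt} · (I + tN + t^2 N^2/2! + ... + t^{k-1} N^{k-1}/(k-1)!) where N is the nilpotent superdiagonal part.

Assembling the blocks and conjugating back gives the entries of e^{tA} as shown above.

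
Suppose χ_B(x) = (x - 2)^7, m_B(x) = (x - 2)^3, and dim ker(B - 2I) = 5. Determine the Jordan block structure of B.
Jordan blocks: (2, 3), (2, 1), (2, 1), (2, 1), (2, 1)

λ = 2: algebraic multiplicity 7 (exponent in χ_B), largest block size 3 (exponent in m_B), 5 blocks (geometric multiplicity). These force block sizes [3, 1, 1, 1, 1].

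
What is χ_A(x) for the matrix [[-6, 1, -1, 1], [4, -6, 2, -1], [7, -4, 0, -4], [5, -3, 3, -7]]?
χ_A(x) = (x + 4)(x + 5)^3

xI - A = [[x + 6, -1, 1, -1], [-4, x + 6, -2, 1], [-7, 4, x, 4], [-5, 3, -3, x + 7]].

Expanding det(xI - A) along the first row:
det(xI - A) = + (x + 6)·det([[x + 6, -2, 1], [4, x, 4], [3, -3, x + 7]]) - (-1)·det([[-4, -2, 1], [-7, x, 4], [-5, -3, x + 7]]) + (1)·det([[-4, x + 6, 1], [-7, 4, 4], [-5, 3, x + 7]]) - (-1)·det([[-4, x + 6, -2], [-7, 4, x], [-5, 3, -3]]).

Evaluating gives χ_A(x) = x^4 + 19x^3 + 135x^2 + 425x + 500 = (x + 4)(x + 5)^3.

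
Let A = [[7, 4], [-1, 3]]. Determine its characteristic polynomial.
xI - A = [[x - 7, -4], [1, x - 3]].

Expanding det(xI - A) along the first row:
det(xI - A) = + (x - 7)·det([[x - 3]]) - (-4)·det([[1]]).

Evaluating gives χ_A(x) = x^2 - 10x + 25 = (x - 5)^2.

χ_A(x) = (x - 5)^2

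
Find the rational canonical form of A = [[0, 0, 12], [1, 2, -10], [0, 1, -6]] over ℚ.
R = [[0, 0, 12], [1, 0, 2], [0, 1, -4]]

The invariant factors of A (the non-unit diagonal entries of the Smith normal form of xI - A over ℚ[x]) are (x + 2)(x^2 + 2x - 6), each dividing the next. The characteristic polynomial is their product, (x + 2)(x^2 + 2x - 6).

The rational canonical form is the block-diagonal matrix of companion matrices C(f_i):
R = [[0, 0, 12], [1, 0, 2], [0, 1, -4]].

Note the characteristic polynomial does not split into linear factors over ℚ, so A has no Jordan form over ℚ; the rational canonical form exists over any field.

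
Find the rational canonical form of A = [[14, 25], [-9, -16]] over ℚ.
The invariant factors of A (the non-unit diagonal entries of the Smith normal form of xI - A over ℚ[x]) are (x + 1)^2, each dividing the next. The characteristic polynomial is their product, (x + 1)^2.

The rational canonical form is the block-diagonal matrix of companion matrices C(f_i):
R = [[0, -1], [1, -2]].

R = [[0, -1], [1, -2]]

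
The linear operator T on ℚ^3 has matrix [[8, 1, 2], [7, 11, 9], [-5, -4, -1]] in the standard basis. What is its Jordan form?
J = [[6, 1, 0], [0, 6, 1], [0, 0, 6]]

The characteristic polynomial is det(xI - A) = (x - 6)^3, so the eigenvalues are 6 (algebraic multiplicity 3).

For λ = 6: rank(A - 6I) = 2, rank((A - 6I)^2) = 1, rank((A - 6I)^3) = 0. The eigenspace has dimension 3 - 2 = 1, so there is 1 Jordan block; the rank sequence gives block sizes [3].

Assembling the blocks gives the Jordan form J above.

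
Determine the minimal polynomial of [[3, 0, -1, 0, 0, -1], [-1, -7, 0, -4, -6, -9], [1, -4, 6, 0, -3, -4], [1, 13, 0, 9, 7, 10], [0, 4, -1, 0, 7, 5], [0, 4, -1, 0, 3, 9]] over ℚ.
m_A(x) = (x - 5)^3(x - 4)^2

The characteristic polynomial factors as (x - 5)^3(x - 4)^3. The minimal polynomial is ∏(x - λ)^{k_λ} where k_λ is the size of the largest Jordan block at λ.

For λ = 4: rank(A - 4I) = 4, and the largest Jordan block has size 2 (the smallest k with rank((A - 4I)^k) = rank((A - 4I)^(k+1))).
For λ = 5: rank(A - 5I) = 5, and the largest Jordan block has size 3 (the smallest k with rank((A - 5I)^k) = rank((A - 5I)^(k+1))).

So m_A(x) = (x - 5)^3(x - 4)^2.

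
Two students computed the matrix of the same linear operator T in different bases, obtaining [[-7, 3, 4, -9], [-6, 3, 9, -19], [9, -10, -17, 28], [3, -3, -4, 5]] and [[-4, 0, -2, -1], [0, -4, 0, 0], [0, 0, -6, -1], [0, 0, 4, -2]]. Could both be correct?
No.

Both have characteristic polynomial (x + 4)^4, but the minimal polynomial of A is (x + 4)^3 while the minimal polynomial of B is (x + 4)^2. The minimal polynomial is a similarity invariant, so A and B are not similar.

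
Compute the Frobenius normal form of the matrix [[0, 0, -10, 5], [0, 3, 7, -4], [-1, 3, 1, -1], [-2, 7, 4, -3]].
The invariant factors of A (the non-unit diagonal entries of the Smith normal form of xI - A over ℚ[x]) are (x - 1)(x^3 + 2x + 5), each dividing the next. The characteristic polynomial is their product, (x - 1)(x^3 + 2x + 5).

The rational canonical form is the block-diagonal matrix of companion matrices C(f_i):
R = [[0, 0, 0, 5], [1, 0, 0, -3], [0, 1, 0, -2], [0, 0, 1, 1]].

Note the characteristic polynomial does not split into linear factors over ℚ, so A has no Jordan form over ℚ; the rational canonical form exists over any field.

R = [[0, 0, 0, 5], [1, 0, 0, -3], [0, 1, 0, -2], [0, 0, 1, 1]]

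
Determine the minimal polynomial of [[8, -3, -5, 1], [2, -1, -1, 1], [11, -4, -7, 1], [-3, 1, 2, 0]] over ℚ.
m_A(x) = x^2

The characteristic polynomial factors as x^4. The minimal polynomial is ∏(x - λ)^{k_λ} where k_λ is the size of the largest Jordan block at λ.

For λ = 0: rank(A) = 2, and the largest Jordan block has size 2 (the smallest k with rank(A^k) = rank(A^(k+1))).

So m_A(x) = x^2.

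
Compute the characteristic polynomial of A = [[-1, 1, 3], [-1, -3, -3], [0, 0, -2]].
χ_A(x) = (x + 2)^3

xI - A = [[x + 1, -1, -3], [1, x + 3, 3], [0, 0, x + 2]].

Expanding det(xI - A) along the first row:
det(xI - A) = + (x + 1)·det([[x + 3, 3], [0, x + 2]]) - (-1)·det([[1, 3], [0, x + 2]]) + (-3)·det([[1, x + 3], [0, 0]]).

Evaluating gives χ_A(x) = x^3 + 6x^2 + 12x + 8 = (x + 2)^3.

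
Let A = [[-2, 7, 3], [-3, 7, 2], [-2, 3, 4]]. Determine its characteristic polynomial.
xI - A = [[x + 2, -7, -3], [3, x - 7, -2], [2, -3, x - 4]].

Expanding det(xI - A) along the first row:
det(xI - A) = + (x + 2)·det([[x - 7, -2], [-3, x - 4]]) - (-7)·det([[3, -2], [2, x - 4]]) + (-3)·det([[3, x - 7], [2, -3]]).

Evaluating gives χ_A(x) = x^3 - 9x^2 + 27x - 27 = (x - 3)^3.

χ_A(x) = (x - 3)^3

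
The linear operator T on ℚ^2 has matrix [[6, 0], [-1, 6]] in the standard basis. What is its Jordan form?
The characteristic polynomial is det(xI - A) = (x - 6)^2, so the eigenvalues are 6 (algebraic multiplicity 2).

For λ = 6: rank(A - 6I) = 1, rank((A - 6I)^2) = 0. The eigenspace has dimension 2 - 1 = 1, so there is 1 Jordan block; the rank sequence gives block sizes [2].

Assembling the blocks gives the Jordan form J above.

J = [[6, 1], [0, 6]]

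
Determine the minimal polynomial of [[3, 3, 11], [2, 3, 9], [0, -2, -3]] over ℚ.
m_A(x) = (x - 1)^3

The characteristic polynomial factors as (x - 1)^3. The minimal polynomial is ∏(x - λ)^{k_λ} where k_λ is the size of the largest Jordan block at λ.

For λ = 1: rank(A - I) = 2, and the largest Jordan block has size 3 (the smallest k with rank((A - I)^k) = rank((A - I)^(k+1))).

So m_A(x) = (x - 1)^3.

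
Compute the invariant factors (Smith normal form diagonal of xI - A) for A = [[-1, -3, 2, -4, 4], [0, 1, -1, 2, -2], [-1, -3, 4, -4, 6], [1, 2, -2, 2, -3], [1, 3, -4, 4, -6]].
The Jordan structure of A has elementary divisors x^3, x^2. Arranging the block sizes at each eigenvalue in decreasing order and taking row products gives the invariant factors.

Invariant factors (smallest first, each dividing the next): x^2, x^3.

Check: the last factor x^3 is the minimal polynomial, and the product x^5 is the characteristic polynomial.

x^2, x^3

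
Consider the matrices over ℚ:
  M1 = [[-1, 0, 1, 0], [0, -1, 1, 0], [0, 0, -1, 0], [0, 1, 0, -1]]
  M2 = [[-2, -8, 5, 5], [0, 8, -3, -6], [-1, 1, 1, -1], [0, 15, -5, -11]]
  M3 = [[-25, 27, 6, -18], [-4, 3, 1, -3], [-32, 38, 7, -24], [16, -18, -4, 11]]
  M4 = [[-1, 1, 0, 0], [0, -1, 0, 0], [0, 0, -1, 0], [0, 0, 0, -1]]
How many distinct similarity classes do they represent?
Characteristic polynomials: χ_{M1} = (x + 1)^4, χ_{M2} = (x + 1)^4, χ_{M3} = (x + 1)^4, χ_{M4} = (x + 1)^4.

{M1, M2, M3}: invariant factors x + 1, (x + 1)^3.

{M4}: invariant factors x + 1, x + 1, (x + 1)^2.

Matrices are similar if and only if their invariant-factor lists agree; the partition into similarity classes is {M1, M2, M3}, {M4}.

2 classes: {M1, M2, M3}, {M4}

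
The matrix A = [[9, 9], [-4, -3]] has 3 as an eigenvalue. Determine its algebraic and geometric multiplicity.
The characteristic polynomial is (x - 3)^2, so the factor x - 3 appears with exponent 2: the algebraic multiplicity is 2.

rank(A - 3I) = 1, so the eigenspace has dimension 2 - 1 = 1: the geometric multiplicity is 1.

Since 1 < 2, A is not diagonalizable.

algebraic multiplicity 2, geometric multiplicity 1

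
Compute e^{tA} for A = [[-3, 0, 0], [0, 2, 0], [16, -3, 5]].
e^{tA} = [[e^{-3*t}, 0, 0], [0, e^{2*t}, 0], [(2*e^{8*t} - 2)*e^{-3*t}, -e^{5*t} + e^{2*t}, e^{5*t}]]

A has Jordan form J = [[-3, 0, 0], [0, 2, 0], [0, 0, 5]] with A = PJP^{-1}, so e^{tA} = P e^{tJ} P^{-1}.

For a Jordan block J_k(λ), e^{tJ_k(λ)} = e^{λt} · (I + tN + t^2 N^2/2! + ... + t^{k-1} N^{k-1}/(k-1)!) where N is the nilpotent superdiagonal part.

Assembling the blocks and conjugating back gives the entries of e^{tA} as shown above.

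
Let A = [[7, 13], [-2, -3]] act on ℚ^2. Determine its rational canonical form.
The invariant factors of A (the non-unit diagonal entries of the Smith normal form of xI - A over ℚ[x]) are x^2 - 4x + 5, each dividing the next. The characteristic polynomial is their product, x^2 - 4x + 5.

The rational canonical form is the block-diagonal matrix of companion matrices C(f_i):
R = [[0, -5], [1, 4]].

Note the characteristic polynomial does not split into linear factors over ℚ, so A has no Jordan form over ℚ; the rational canonical form exists over any field.

R = [[0, -5], [1, 4]]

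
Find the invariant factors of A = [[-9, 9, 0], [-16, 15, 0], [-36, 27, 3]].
The Jordan structure of A has elementary divisors (x - 3)^2, (x - 3). Arranging the block sizes at each eigenvalue in decreasing order and taking row products gives the invariant factors.

Invariant factors (smallest first, each dividing the next): x - 3, (x - 3)^2.

Check: the last factor (x - 3)^2 is the minimal polynomial, and the product (x - 3)^3 is the characteristic polynomial.

x - 3, (x - 3)^2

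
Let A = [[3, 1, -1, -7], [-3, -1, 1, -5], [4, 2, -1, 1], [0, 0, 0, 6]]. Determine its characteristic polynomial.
χ_A(x) = x^2(x - 6)(x - 1)

xI - A = [[x - 3, -1, 1, 7], [3, x + 1, -1, 5], [-4, -2, x + 1, -1], [0, 0, 0, x - 6]].

Expanding det(xI - A) along the first row:
det(xI - A) = + (x - 3)·det([[x + 1, -1, 5], [-2, x + 1, -1], [0, 0, x - 6]]) - (-1)·det([[3, -1, 5], [-4, x + 1, -1], [0, 0, x - 6]]) + (1)·det([[3, x + 1, 5], [-4, -2, -1], [0, 0, x - 6]]) - (7)·det([[3, x + 1, -1], [-4, -2, x + 1], [0, 0, 0]]).

Evaluating gives χ_A(x) = x^4 - 7x^3 + 6x^2 = x^2(x - 6)(x - 1).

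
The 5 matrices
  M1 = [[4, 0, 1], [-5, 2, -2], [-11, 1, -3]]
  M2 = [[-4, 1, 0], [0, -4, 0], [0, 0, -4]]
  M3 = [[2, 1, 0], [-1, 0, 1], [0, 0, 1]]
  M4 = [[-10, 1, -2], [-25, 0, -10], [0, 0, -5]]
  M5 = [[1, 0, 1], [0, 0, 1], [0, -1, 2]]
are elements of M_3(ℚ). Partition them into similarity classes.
3 classes: {M1, M3, M5}, {M2}, {M4}

Characteristic polynomials: χ_{M1} = (x - 1)^3, χ_{M2} = (x + 4)^3, χ_{M3} = (x - 1)^3, χ_{M4} = (x + 5)^3, χ_{M5} = (x - 1)^3.

{M1, M3, M5}: invariant factors (x - 1)^3.

{M2}: invariant factors x + 4, (x + 4)^2.

{M4}: invariant factors x + 5, (x + 5)^2.

Matrices are similar if and only if their invariant-factor lists agree; the partition into similarity classes is {M1, M3, M5}, {M2}, {M4}.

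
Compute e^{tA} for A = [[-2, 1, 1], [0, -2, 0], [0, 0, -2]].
A has Jordan form J = [[-2, 1, 0], [0, -2, 0], [0, 0, -2]] with A = PJP^{-1}, so e^{tA} = P e^{tJ} P^{-1}.

For a Jordan block J_k(λ), e^{tJ_k(λ)} = e^{λt} · (I + tN + t^2 N^2/2! + ... + t^{k-1} N^{k-1}/(k-1)!) where N is the nilpotent superdiagonal part.

Assembling the blocks and conjugating back gives the entries of e^{tA} as shown above.

e^{tA} = [[e^{-2*t}, t*e^{-2*t}, t*e^{-2*t}], [0, e^{-2*t}, 0], [0, 0, e^{-2*t}]]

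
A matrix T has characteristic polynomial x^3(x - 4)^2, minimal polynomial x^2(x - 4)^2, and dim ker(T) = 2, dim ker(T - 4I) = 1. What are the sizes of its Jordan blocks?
Jordan blocks: (0, 2), (0, 1), (4, 2)

λ = 0: algebraic multiplicity 3 (exponent in χ_T), largest block size 2 (exponent in m_T), 2 blocks (geometric multiplicity). These force block sizes [2, 1].
λ = 4: algebraic multiplicity 2 (exponent in χ_T), largest block size 2 (exponent in m_T), 1 block (geometric multiplicity). This forces block sizes [2].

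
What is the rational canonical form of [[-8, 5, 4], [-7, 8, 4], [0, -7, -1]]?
The invariant factors of A (the non-unit diagonal entries of the Smith normal form of xI - A over ℚ[x]) are (x - 1)(x + 1)^2, each dividing the next. The characteristic polynomial is their product, (x - 1)(x + 1)^2.

The rational canonical form is the block-diagonal matrix of companion matrices C(f_i):
R = [[0, 0, 1], [1, 0, 1], [0, 1, -1]].

R = [[0, 0, 1], [1, 0, 1], [0, 1, -1]]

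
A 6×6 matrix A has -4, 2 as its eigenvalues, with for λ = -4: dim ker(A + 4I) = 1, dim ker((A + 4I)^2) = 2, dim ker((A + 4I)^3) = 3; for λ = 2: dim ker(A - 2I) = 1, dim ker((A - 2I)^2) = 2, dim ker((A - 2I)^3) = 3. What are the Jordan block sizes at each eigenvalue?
λ = -4: successive nullity increments [1, 1, 1] count blocks of size ≥ k; block sizes are [3].
λ = 2: successive nullity increments [1, 1, 1] count blocks of size ≥ k; block sizes are [3].

Jordan blocks: (-4, 3), (2, 3)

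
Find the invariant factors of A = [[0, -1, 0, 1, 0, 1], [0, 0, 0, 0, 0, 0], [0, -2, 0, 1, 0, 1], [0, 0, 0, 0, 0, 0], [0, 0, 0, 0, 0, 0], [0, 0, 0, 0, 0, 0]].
The Jordan structure of A has elementary divisors x^2, x^2, x, x. Arranging the block sizes at each eigenvalue in decreasing order and taking row products gives the invariant factors.

Invariant factors (smallest first, each dividing the next): x, x, x^2, x^2.

Check: the last factor x^2 is the minimal polynomial, and the product x^6 is the characteristic polynomial.

x, x, x^2, x^2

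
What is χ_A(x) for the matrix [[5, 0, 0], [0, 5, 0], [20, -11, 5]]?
xI - A = [[x - 5, 0, 0], [0, x - 5, 0], [-20, 11, x - 5]].

Expanding det(xI - A) along the first row:
det(xI - A) = + (x - 5)·det([[x - 5, 0], [11, x - 5]]) - (0)·det([[0, 0], [-20, x - 5]]) + (0)·det([[0, x - 5], [-20, 11]]).

Evaluating gives χ_A(x) = x^3 - 15x^2 + 75x - 125 = (x - 5)^3.

χ_A(x) = (x - 5)^3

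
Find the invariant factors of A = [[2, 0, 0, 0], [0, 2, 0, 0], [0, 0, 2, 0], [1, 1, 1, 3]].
The Jordan structure of A has elementary divisors (x - 2), (x - 2), (x - 2), (x - 3). Arranging the block sizes at each eigenvalue in decreasing order and taking row products gives the invariant factors.

Invariant factors (smallest first, each dividing the next): x - 2, x - 2, (x - 3)(x - 2).

Check: the last factor (x - 3)(x - 2) is the minimal polynomial, and the product (x - 3)(x - 2)^3 is the characteristic polynomial.

x - 2, x - 2, (x - 3)(x - 2)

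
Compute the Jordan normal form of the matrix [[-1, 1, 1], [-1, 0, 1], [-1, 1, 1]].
J = [[0, 1, 0], [0, 0, 1], [0, 0, 0]]

The characteristic polynomial is det(xI - A) = x^3, so the eigenvalues are 0 (algebraic multiplicity 3).

For λ = 0: rank(A) = 2, rank(A^2) = 1, rank(A^3) = 0. The eigenspace has dimension 3 - 2 = 1, so there is 1 Jordan block; the rank sequence gives block sizes [3].

Assembling the blocks gives the Jordan form J above.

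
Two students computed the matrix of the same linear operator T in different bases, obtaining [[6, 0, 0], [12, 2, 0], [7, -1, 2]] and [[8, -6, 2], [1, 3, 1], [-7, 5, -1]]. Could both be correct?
Yes.

Two matrices over a field are similar if and only if they have the same invariant factors.

Both A and B have characteristic polynomial (x - 6)(x - 2)^2 and minimal polynomial (x - 6)(x - 2)^2. Computing further, both have invariant factors (x - 6)(x - 2)^2. Hence A and B are similar.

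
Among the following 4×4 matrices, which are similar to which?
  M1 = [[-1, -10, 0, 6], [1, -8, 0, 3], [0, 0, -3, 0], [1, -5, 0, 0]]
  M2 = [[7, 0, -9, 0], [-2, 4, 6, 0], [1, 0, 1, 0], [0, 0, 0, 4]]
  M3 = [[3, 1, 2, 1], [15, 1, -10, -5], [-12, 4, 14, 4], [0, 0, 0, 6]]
3 classes: {M1}, {M2}, {M3}

Characteristic polynomials: χ_{M1} = (x + 3)^4, χ_{M2} = (x - 4)^4, χ_{M3} = (x - 6)^4.

{M1}: invariant factors x + 3, x + 3, (x + 3)^2.

{M2}: invariant factors x - 4, x - 4, (x - 4)^2.

{M3}: invariant factors x - 6, x - 6, (x - 6)^2.

Matrices are similar if and only if their invariant-factor lists agree; the partition into similarity classes is {M1}, {M2}, {M3}.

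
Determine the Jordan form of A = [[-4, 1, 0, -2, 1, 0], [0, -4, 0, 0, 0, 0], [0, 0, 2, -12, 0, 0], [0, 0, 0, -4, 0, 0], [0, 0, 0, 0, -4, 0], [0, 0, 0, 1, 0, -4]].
J = [[-4, 1, 0, 0, 0, 0], [0, -4, 0, 0, 0, 0], [0, 0, -4, 1, 0, 0], [0, 0, 0, -4, 0, 0], [0, 0, 0, 0, -4, 0], [0, 0, 0, 0, 0, 2]]

The characteristic polynomial is det(xI - A) = (x - 2)(x + 4)^5, so the eigenvalues are -4 (algebraic multiplicity 5), 2 (algebraic multiplicity 1).

For λ = -4: rank(A + 4I) = 3, rank((A + 4I)^2) = 1. The eigenspace has dimension 6 - 3 = 3, so there are 3 Jordan blocks; the rank sequence gives block sizes [2, 2, 1].

For λ = 2: algebraic multiplicity 1 gives one 1×1 block.

Assembling the blocks gives the Jordan form J above.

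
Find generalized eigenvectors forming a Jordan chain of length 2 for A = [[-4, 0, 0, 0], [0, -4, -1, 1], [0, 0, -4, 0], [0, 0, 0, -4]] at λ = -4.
We seek v_1 ∈ ker((A + 4I)^2) \ ker(A + 4I), then set v_{i+1} = (A + 4I) v_i.

One such chain is v_1 = [[2, 3, -2, -1]]^T, v_2 = [[0, 1, 0, 0]]^T. Check: (A + 4I) v_2 = [[0, 0, 0, 0]]^T = 0.

v_1 = [[2, 3, -2, -1]]^T, v_2 = [[0, 1, 0, 0]]^T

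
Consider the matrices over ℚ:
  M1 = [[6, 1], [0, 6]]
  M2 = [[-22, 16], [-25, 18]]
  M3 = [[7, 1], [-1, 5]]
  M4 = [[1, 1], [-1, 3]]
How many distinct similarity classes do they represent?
Characteristic polynomials: χ_{M1} = (x - 6)^2, χ_{M2} = (x + 2)^2, χ_{M3} = (x - 6)^2, χ_{M4} = (x - 2)^2.

{M1, M3}: invariant factors (x - 6)^2.

{M2}: invariant factors (x + 2)^2.

{M4}: invariant factors (x - 2)^2.

Matrices are similar if and only if their invariant-factor lists agree; the partition into similarity classes is {M1, M3}, {M2}, {M4}.

3 classes: {M1, M3}, {M2}, {M4}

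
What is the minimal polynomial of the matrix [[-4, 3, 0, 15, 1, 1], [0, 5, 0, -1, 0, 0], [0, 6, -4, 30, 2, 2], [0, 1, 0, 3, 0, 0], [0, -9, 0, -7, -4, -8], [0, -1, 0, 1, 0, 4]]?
The characteristic polynomial factors as (x - 4)^3(x + 4)^3. The minimal polynomial is ∏(x - λ)^{k_λ} where k_λ is the size of the largest Jordan block at λ.

For λ = -4: rank(A + 4I) = 4, and the largest Jordan block has size 2 (the smallest k with rank((A + 4I)^k) = rank((A + 4I)^(k+1))).
For λ = 4: rank(A - 4I) = 4, and the largest Jordan block has size 2 (the smallest k with rank((A - 4I)^k) = rank((A - 4I)^(k+1))).

So m_A(x) = (x - 4)^2(x + 4)^2.

m_A(x) = (x - 4)^2(x + 4)^2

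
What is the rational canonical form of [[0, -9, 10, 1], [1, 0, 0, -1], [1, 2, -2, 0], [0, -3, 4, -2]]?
The invariant factors of A (the non-unit diagonal entries of the Smith normal form of xI - A over ℚ[x]) are (x + 4)(x^3 - 3), each dividing the next. The characteristic polynomial is their product, (x + 4)(x^3 - 3).

The rational canonical form is the block-diagonal matrix of companion matrices C(f_i):
R = [[0, 0, 0, 12], [1, 0, 0, 3], [0, 1, 0, 0], [0, 0, 1, -4]].

Note the characteristic polynomial does not split into linear factors over ℚ, so A has no Jordan form over ℚ; the rational canonical form exists over any field.

R = [[0, 0, 0, 12], [1, 0, 0, 3], [0, 1, 0, 0], [0, 0, 1, -4]]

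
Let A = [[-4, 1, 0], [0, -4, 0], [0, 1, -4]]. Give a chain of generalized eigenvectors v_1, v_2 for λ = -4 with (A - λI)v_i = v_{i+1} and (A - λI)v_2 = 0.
We seek v_1 ∈ ker((A + 4I)^2) \ ker(A + 4I), then set v_{i+1} = (A + 4I) v_i.

One such chain is v_1 = [[-2, 1, -2]]^T, v_2 = [[1, 0, 1]]^T. Check: (A + 4I) v_2 = [[0, 0, 0]]^T = 0.

v_1 = [[-2, 1, -2]]^T, v_2 = [[1, 0, 1]]^T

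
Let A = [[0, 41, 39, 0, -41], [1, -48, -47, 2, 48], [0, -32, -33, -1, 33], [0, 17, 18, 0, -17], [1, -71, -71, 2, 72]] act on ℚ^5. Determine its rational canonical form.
R = [[0, 0, 0, 0, -75], [1, 0, 0, 0, 65], [0, 1, 0, 0, 33], [0, 0, 1, 0, -17], [0, 0, 0, 1, -9]]

The invariant factors of A (the non-unit diagonal entries of the Smith normal form of xI - A over ℚ[x]) are (x + 3)(x^2 + 3x - 5)^2, each dividing the next. The characteristic polynomial is their product, (x + 3)(x^2 + 3x - 5)^2.

The rational canonical form is the block-diagonal matrix of companion matrices C(f_i):
R = [[0, 0, 0, 0, -75], [1, 0, 0, 0, 65], [0, 1, 0, 0, 33], [0, 0, 1, 0, -17], [0, 0, 0, 1, -9]].

Note the characteristic polynomial does not split into linear factors over ℚ, so A has no Jordan form over ℚ; the rational canonical form exists over any field.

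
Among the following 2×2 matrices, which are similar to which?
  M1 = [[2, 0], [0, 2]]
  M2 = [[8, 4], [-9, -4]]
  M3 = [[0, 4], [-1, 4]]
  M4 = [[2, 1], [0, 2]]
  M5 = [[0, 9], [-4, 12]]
Characteristic polynomials: χ_{M1} = (x - 2)^2, χ_{M2} = (x - 2)^2, χ_{M3} = (x - 2)^2, χ_{M4} = (x - 2)^2, χ_{M5} = (x - 6)^2.

{M1}: invariant factors x - 2, x - 2.

{M2, M3, M4}: invariant factors (x - 2)^2.

{M5}: invariant factors (x - 6)^2.

Matrices are similar if and only if their invariant-factor lists agree; the partition into similarity classes is {M1}, {M2, M3, M4}, {M5}.

3 classes: {M1}, {M2, M3, M4}, {M5}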